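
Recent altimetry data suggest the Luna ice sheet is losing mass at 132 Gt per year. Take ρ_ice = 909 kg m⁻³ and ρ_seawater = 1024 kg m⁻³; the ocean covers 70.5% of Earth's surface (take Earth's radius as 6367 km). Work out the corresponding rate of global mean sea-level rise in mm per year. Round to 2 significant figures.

ρ_w = 1024 kg m⁻³. Annual water volume added = 132 Gt / ρ_w = 1.320×10^14 kg / 1024 kg m⁻³ = 1.289×10^11 m³.
Δh per year = 1.289×10^11 / 3.59×10^14 = 3.59×10^-4 m = 0.36 mm.

≈ 0.36 mm/yr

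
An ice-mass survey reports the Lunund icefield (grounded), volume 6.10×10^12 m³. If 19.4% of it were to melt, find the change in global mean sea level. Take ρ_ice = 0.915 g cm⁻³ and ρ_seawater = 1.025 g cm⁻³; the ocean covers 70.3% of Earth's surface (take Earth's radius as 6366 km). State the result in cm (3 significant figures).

≈ 0.295 cm

Lunund: 0.194 × 6.10×10^12 m³ × (915/1025) = 1.056×10^12 m³ of water.
Spread over 3.58×10^14 m² of ocean, Δh = 1.056×10^12 / 3.58×10^14 = 2.95×10^-3 m = 0.295 cm.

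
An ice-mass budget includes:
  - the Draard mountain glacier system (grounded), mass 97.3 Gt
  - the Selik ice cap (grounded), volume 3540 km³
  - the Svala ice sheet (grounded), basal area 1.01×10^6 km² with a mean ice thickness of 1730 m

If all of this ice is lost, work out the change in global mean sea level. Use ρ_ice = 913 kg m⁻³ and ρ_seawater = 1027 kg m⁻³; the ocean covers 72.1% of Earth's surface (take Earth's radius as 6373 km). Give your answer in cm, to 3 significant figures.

Draard: 97.3 Gt = 9.730×10^13 kg; dividing by ρ_w = 1027 kg m⁻³ gives 9.474×10^10 m³ of water.
Selik: 3540 km³ × (913/1027) = 3147 km³ of water.
Svala: ice volume = 1.01×10^6 km² × 1730 m = 1.747×10^6 km³; 1.747×10^6 × (913/1027) = 1.553×10^6 km³ of water.
Total added water ≈ 1.557×10^15 m³ over 3.68×10^14 m² → Δh = 4.23 m = 423 cm.

≈ 423 cm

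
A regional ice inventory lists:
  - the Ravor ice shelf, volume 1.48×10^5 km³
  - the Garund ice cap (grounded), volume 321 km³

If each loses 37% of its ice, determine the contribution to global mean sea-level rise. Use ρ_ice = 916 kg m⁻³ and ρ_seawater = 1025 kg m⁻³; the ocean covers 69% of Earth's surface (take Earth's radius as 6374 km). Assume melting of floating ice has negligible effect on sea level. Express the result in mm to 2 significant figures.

≈ 0.30 mm

The Ravor ice shelf is floating and already displaces its own weight of water, so its melt adds essentially nothing to sea level.
Garund: 0.37 × 321 km³ × (916/1025) = 106.1 km³ of water.
Total added water ≈ 1.061×10^11 m³ over 3.52×10^14 m² → Δh = 3.01×10^-4 m = 0.30 mm.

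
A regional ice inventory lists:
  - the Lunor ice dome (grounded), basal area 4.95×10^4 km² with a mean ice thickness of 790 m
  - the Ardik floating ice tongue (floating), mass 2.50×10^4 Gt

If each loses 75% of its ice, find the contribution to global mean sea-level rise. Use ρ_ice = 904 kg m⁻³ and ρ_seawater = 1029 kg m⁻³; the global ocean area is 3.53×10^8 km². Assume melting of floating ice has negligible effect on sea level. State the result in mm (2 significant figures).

≈ 73 mm

Lunor: ice volume = 4.95×10^4 km² × 790 m = 3.910×10^4 km³; 0.75 × 3.910×10^4 × (904/1029) = 2.577×10^4 km³ of water.
The Ardik floating ice tongue is floating and already displaces its own weight of water, so its melt adds essentially nothing to sea level.
Total added water ≈ 2.577×10^13 m³ over 3.53×10^14 m² → Δh = 0.0730 m = 73 mm.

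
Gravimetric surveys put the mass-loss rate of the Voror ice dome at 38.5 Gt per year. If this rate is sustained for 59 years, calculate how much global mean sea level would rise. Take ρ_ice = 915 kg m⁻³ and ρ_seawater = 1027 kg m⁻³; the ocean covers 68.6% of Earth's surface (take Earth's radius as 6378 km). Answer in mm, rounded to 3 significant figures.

Total mass lost = 38.5 Gt/yr × 59 yr = 2272 Gt = 2.272×10^15 kg.
ρ_w = 1027 kg m⁻³, so water volume = 2.272×10^15 / 1027 = 2.212×10^12 m³.
Δh = 2.212×10^12 / 3.51×10^14 = 6.31×10^-3 m = 6.31 mm.

≈ 6.31 mm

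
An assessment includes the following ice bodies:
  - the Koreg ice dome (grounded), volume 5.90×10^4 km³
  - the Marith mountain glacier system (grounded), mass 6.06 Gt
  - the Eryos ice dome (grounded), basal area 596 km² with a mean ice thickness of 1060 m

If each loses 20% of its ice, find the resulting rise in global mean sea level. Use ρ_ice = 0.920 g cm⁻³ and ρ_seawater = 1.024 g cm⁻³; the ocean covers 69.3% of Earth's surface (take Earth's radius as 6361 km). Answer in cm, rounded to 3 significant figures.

Koreg: 0.2 × 5.90×10^4 km³ × (920/1024) = 1.060×10^4 km³ of water.
Marith: 0.2 × 6.06 Gt = 1.212×10^12 kg; dividing by ρ_w = 1.024 g cm⁻³ = 1024 kg m⁻³ gives 1.184×10^9 m³ of water.
Eryos: ice volume = 596 km² × 1060 m = 631.8 km³; 0.2 × 631.8 × (920/1024) = 113.5 km³ of water.
Total added water ≈ 1.072×10^13 m³ over 3.52×10^14 m² → Δh = 0.0304 m = 3.04 cm.

≈ 3.04 cm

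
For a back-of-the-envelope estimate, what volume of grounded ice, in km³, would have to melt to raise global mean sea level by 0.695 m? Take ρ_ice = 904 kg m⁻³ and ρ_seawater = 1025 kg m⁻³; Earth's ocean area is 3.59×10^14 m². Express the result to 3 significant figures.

≈ 2.83×10^5 km³

Required water volume = Δh × A = 0.695 m × 3.59×10^14 m² = 2.495×10^14 m³ = 2.495×10^5 km³.
Ice volume = water volume × ρ_w/ρ_ice = 2.495×10^5 × 1025/904 = 2.83×10^5 km³.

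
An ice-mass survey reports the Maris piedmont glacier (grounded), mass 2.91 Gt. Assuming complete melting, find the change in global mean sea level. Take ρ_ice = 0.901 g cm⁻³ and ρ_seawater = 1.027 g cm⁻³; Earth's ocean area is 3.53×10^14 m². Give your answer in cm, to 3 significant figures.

≈ 8.03×10^-4 cm

Maris: 2.91 Gt = 2.910×10^12 kg; dividing by ρ_w = 1.027 g cm⁻³ = 1027 kg m⁻³ gives 2.833×10^9 m³ of water.
Spread over 3.53×10^14 m² of ocean, Δh = 2.833×10^9 / 3.53×10^14 = 8.03×10^-6 m = 8.03×10^-4 cm.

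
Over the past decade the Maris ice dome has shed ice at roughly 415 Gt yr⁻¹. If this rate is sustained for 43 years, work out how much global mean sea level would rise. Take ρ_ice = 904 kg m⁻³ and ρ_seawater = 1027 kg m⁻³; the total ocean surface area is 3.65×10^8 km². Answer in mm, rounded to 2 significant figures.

≈ 48 mm

Total mass lost = 415 Gt/yr × 43 yr = 1.784×10^4 Gt = 1.784×10^16 kg.
ρ_w = 1027 kg m⁻³, so water volume = 1.784×10^16 / 1027 = 1.738×10^13 m³.
Δh = 1.738×10^13 / 3.65×10^14 = 0.0476 m = 48 mm.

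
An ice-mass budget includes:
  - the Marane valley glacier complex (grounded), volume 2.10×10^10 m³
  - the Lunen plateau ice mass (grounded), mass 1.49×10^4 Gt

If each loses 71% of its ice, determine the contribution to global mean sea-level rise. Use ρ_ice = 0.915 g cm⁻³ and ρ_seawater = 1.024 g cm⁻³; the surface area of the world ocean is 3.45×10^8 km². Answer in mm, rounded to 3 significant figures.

≈ 30.0 mm

Marane: 0.71 × 2.10×10^10 m³ × (915/1024) = 1.332×10^10 m³ of water.
Lunen: 0.71 × 1.49×10^4 Gt = 1.058×10^16 kg; dividing by ρ_w = 1.024 g cm⁻³ = 1024 kg m⁻³ gives 1.033×10^13 m³ of water.
Total added water ≈ 1.034×10^13 m³ over 3.45×10^14 m² → Δh = 0.0300 m = 30.0 mm.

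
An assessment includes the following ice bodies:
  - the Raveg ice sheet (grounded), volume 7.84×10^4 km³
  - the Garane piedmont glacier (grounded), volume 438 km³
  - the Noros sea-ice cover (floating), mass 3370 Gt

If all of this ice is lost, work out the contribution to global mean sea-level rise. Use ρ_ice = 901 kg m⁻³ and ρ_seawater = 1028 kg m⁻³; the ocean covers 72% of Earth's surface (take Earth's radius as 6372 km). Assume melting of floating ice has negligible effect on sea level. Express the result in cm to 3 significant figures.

≈ 18.8 cm

Raveg: 7.84×10^4 km³ × (901/1028) = 6.871×10^4 km³ of water.
Garane: 438 km³ × (901/1028) = 383.9 km³ of water.
The Noros sea-ice cover is floating and already displaces its own weight of water, so its melt adds essentially nothing to sea level.
Total added water ≈ 6.910×10^13 m³ over 3.67×10^14 m² → Δh = 0.188 m = 18.8 cm.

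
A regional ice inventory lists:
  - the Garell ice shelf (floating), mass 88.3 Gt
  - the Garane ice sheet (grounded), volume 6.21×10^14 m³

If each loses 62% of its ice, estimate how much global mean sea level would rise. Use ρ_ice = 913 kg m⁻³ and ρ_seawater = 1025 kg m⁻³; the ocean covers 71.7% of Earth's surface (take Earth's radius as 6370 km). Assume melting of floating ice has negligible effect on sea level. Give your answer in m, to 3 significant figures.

The Garell ice shelf is floating and already displaces its own weight of water, so its melt adds essentially nothing to sea level.
Garane: 0.62 × 6.21×10^14 m³ × (913/1025) = 3.429×10^14 m³ of water.
Total added water ≈ 3.429×10^14 m³ over 3.66×10^14 m² → Δh = 0.938 m.

≈ 0.938 m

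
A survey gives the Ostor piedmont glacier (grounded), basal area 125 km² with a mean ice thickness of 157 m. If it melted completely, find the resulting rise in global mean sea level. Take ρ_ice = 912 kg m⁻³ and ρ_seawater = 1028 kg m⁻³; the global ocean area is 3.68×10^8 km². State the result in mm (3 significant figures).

≈ 0.0473 mm

Ostor: ice volume = 125 km² × 157 m = 19.62 km³; 19.62 × (912/1028) = 17.41 km³ of water.
Spread over 3.68×10^14 m² of ocean, Δh = 1.741×10^10 / 3.68×10^14 = 4.73×10^-5 m = 0.0473 mm.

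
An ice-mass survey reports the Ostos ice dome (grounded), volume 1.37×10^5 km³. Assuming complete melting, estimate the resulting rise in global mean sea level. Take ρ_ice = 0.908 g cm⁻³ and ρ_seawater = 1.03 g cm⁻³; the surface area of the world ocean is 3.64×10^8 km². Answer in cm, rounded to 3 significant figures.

≈ 33.2 cm

Ostos: 1.37×10^5 km³ × (908/1030) = 1.208×10^5 km³ of water.
Spread over 3.64×10^14 m² of ocean, Δh = 1.208×10^14 / 3.64×10^14 = 0.332 m = 33.2 cm.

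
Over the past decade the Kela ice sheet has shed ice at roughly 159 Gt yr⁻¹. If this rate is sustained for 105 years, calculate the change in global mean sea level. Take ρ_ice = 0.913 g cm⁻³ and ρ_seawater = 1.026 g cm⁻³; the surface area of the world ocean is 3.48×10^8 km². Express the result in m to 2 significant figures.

Total mass lost = 159 Gt/yr × 105 yr = 1.670×10^4 Gt = 1.670×10^16 kg.
ρ_w = 1.026 g cm⁻³ = 1026 kg m⁻³, so water volume = 1.670×10^16 / 1026 = 1.627×10^13 m³.
Δh = 1.627×10^13 / 3.48×10^14 = 0.0468 m.

≈ 0.047 m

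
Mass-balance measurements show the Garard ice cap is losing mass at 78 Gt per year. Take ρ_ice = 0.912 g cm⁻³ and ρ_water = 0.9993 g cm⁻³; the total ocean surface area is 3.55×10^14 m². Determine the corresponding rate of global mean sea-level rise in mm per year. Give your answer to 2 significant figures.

≈ 0.22 mm/yr

ρ_w = 0.9993 g cm⁻³ = 999.3 kg m⁻³. Annual water volume added = 78 Gt / ρ_w = 7.800×10^13 kg / 999.3 kg m⁻³ = 7.805×10^10 m³.
Δh per year = 7.805×10^10 / 3.55×10^14 = 2.20×10^-4 m = 0.22 mm.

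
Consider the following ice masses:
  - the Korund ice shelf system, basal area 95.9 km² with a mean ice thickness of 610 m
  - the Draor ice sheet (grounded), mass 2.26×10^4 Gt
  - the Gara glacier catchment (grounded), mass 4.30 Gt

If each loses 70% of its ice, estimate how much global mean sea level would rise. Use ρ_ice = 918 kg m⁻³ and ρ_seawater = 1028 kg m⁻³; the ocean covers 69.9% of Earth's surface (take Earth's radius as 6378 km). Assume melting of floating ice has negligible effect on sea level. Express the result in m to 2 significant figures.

≈ 0.043 m

The Korund ice shelf system is floating and already displaces its own weight of water, so its melt adds essentially nothing to sea level.
Draor: 0.7 × 2.26×10^4 Gt = 1.582×10^16 kg; dividing by ρ_w = 1028 kg m⁻³ gives 1.539×10^13 m³ of water.
Gara: 0.7 × 4.30 Gt = 3.010×10^12 kg; dividing by ρ_w = 1028 kg m⁻³ gives 2.928×10^9 m³ of water.
Total added water ≈ 1.539×10^13 m³ over 3.57×10^14 m² → Δh = 0.0431 m.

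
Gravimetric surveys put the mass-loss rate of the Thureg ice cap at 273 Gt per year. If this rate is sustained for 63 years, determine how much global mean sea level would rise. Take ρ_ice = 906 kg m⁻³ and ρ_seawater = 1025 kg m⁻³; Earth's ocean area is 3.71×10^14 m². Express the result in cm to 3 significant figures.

Total mass lost = 273 Gt/yr × 63 yr = 1.720×10^4 Gt = 1.720×10^16 kg.
ρ_w = 1025 kg m⁻³, so water volume = 1.720×10^16 / 1025 = 1.678×10^13 m³.
Δh = 1.678×10^13 / 3.71×10^14 = 0.0452 m = 4.52 cm.

≈ 4.52 cm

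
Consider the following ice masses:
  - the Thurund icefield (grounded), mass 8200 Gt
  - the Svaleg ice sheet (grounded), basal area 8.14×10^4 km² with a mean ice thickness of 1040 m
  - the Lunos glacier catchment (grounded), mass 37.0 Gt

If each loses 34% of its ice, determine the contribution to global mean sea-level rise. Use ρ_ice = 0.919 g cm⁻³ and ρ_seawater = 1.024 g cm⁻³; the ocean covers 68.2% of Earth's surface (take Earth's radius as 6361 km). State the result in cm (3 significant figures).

≈ 8.24 cm

Thurund: 0.34 × 8200 Gt = 2.788×10^15 kg; dividing by ρ_w = 1.024 g cm⁻³ = 1024 kg m⁻³ gives 2.723×10^12 m³ of water.
Svaleg: ice volume = 8.14×10^4 km² × 1040 m = 8.466×10^4 km³; 0.34 × 8.466×10^4 × (919/1024) = 2.583×10^4 km³ of water.
Lunos: 0.34 × 37.0 Gt = 1.258×10^13 kg; dividing by ρ_w = 1024 kg m⁻³ gives 1.229×10^10 m³ of water.
Total added water ≈ 2.857×10^13 m³ over 3.47×10^14 m² → Δh = 0.0824 m = 8.24 cm.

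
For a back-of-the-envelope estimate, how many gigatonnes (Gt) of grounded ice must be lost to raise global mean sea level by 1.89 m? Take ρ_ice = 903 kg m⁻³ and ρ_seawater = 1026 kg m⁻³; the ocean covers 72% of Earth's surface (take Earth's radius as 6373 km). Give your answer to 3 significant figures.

Required water volume = Δh × A = 1.89 m × 3.67×10^14 m² = 6.945×10^14 m³.
ρ_w = 1026 kg m⁻³, so the mass of water = 6.945×10^14 m³ × 1026 kg m⁻³ = 7.126×10^17 kg = 7.13×10^5 Gt (and the same mass of ice, by conservation).

≈ 7.13×10^5 Gt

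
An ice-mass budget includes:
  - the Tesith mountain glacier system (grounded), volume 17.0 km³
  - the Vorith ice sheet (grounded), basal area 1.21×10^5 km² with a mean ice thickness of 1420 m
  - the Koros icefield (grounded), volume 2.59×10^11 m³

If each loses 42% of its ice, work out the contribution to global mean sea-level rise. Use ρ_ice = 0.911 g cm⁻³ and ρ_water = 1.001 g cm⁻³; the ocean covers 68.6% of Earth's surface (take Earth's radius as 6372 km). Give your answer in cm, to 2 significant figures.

Tesith: 0.42 × 17.0 km³ × (911/1001) = 6.498 km³ of water.
Vorith: ice volume = 1.21×10^5 km² × 1420 m = 1.718×10^5 km³; 0.42 × 1.718×10^5 × (911/1001) = 6.568×10^4 km³ of water.
Koros: 0.42 × 2.59×10^11 m³ × (911/1001) = 9.900×10^10 m³ of water.
Total added water ≈ 6.578×10^13 m³ over 3.50×10^14 m² → Δh = 0.188 m = 19 cm.

≈ 19 cm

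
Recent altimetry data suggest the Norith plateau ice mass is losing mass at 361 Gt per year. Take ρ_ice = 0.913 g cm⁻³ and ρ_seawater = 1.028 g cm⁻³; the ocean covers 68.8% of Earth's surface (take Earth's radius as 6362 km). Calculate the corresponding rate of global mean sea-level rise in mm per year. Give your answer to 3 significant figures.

ρ_w = 1.028 g cm⁻³ = 1028 kg m⁻³. Annual water volume added = 361 Gt / ρ_w = 3.610×10^14 kg / 1028 kg m⁻³ = 3.512×10^11 m³.
Δh per year = 3.512×10^11 / 3.50×10^14 = 1.00×10^-3 m = 1.00 mm.

≈ 1.00 mm/yr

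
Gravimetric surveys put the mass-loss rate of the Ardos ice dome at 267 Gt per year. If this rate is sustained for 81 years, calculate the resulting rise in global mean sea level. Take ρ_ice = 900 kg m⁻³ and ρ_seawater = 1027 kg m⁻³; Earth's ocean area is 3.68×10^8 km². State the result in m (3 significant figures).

≈ 0.0572 m

Total mass lost = 267 Gt/yr × 81 yr = 2.163×10^4 Gt = 2.163×10^16 kg.
ρ_w = 1027 kg m⁻³, so water volume = 2.163×10^16 / 1027 = 2.106×10^13 m³.
Δh = 2.106×10^13 / 3.68×10^14 = 0.0572 m.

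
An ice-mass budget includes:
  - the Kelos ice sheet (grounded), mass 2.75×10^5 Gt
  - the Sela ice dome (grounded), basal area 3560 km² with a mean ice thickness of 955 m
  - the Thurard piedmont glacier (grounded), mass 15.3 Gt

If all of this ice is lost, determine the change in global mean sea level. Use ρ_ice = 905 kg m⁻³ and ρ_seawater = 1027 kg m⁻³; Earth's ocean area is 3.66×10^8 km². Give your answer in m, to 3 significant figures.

Kelos: 2.75×10^5 Gt = 2.750×10^17 kg; dividing by ρ_w = 1027 kg m⁻³ gives 2.678×10^14 m³ of water.
Sela: ice volume = 3560 km² × 955 m = 3400 km³; 3400 × (905/1027) = 2996 km³ of water.
Thurard: 15.3 Gt = 1.530×10^13 kg; dividing by ρ_w = 1027 kg m⁻³ gives 1.490×10^10 m³ of water.
Total added water ≈ 2.708×10^14 m³ over 3.66×10^14 m² → Δh = 0.740 m.

≈ 0.740 m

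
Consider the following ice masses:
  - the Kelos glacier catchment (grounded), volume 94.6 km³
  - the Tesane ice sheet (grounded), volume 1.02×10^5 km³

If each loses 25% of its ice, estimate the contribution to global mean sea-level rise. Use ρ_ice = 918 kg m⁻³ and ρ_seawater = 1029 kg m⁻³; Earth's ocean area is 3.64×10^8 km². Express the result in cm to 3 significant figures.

Kelos: 0.25 × 94.6 km³ × (918/1029) = 21.10 km³ of water.
Tesane: 0.25 × 1.02×10^5 km³ × (918/1029) = 2.275×10^4 km³ of water.
Total added water ≈ 2.277×10^13 m³ over 3.64×10^14 m² → Δh = 0.0626 m = 6.26 cm.

≈ 6.26 cm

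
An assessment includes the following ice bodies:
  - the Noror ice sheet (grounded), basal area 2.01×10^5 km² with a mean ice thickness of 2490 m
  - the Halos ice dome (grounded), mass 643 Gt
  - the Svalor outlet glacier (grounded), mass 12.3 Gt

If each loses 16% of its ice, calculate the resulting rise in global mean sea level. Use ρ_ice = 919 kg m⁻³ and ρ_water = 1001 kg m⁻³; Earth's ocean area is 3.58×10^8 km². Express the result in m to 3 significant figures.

Noror: ice volume = 2.01×10^5 km² × 2490 m = 5.005×10^5 km³; 0.16 × 5.005×10^5 × (919/1001) = 7.352×10^4 km³ of water.
Halos: 0.16 × 643 Gt = 1.029×10^14 kg; dividing by ρ_w = 1001 kg m⁻³ gives 1.028×10^11 m³ of water.
Svalor: 0.16 × 12.3 Gt = 1.968×10^12 kg; dividing by ρ_w = 1001 kg m⁻³ gives 1.966×10^9 m³ of water.
Total added water ≈ 7.362×10^13 m³ over 3.58×10^14 m² → Δh = 0.206 m.

≈ 0.206 m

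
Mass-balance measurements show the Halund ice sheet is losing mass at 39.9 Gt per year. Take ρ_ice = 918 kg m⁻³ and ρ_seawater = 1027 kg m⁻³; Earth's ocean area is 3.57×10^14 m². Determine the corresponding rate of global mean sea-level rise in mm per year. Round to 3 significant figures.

≈ 0.109 mm/yr

ρ_w = 1027 kg m⁻³. Annual water volume added = 39.9 Gt / ρ_w = 3.990×10^13 kg / 1027 kg m⁻³ = 3.885×10^10 m³.
Δh per year = 3.885×10^10 / 3.57×10^14 = 1.09×10^-4 m = 0.109 mm.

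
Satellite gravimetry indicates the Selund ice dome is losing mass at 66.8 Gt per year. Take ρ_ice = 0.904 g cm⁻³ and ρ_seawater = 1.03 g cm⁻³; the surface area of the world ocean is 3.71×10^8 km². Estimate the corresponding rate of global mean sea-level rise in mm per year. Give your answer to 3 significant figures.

≈ 0.175 mm/yr

ρ_w = 1.03 g cm⁻³ = 1030 kg m⁻³. Annual water volume added = 66.8 Gt / ρ_w = 6.680×10^13 kg / 1030 kg m⁻³ = 6.485×10^10 m³.
Δh per year = 6.485×10^10 / 3.71×10^14 = 1.75×10^-4 m = 0.175 mm.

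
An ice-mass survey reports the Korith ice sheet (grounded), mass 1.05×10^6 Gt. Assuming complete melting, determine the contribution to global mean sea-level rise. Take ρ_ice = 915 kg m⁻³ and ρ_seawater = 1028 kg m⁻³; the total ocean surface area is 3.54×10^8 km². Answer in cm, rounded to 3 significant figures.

Korith: 1.05×10^6 Gt = 1.050×10^18 kg; dividing by ρ_w = 1028 kg m⁻³ gives 1.021×10^15 m³ of water.
Spread over 3.54×10^14 m² of ocean, Δh = 1.021×10^15 / 3.54×10^14 = 2.89 m = 289 cm.

≈ 289 cm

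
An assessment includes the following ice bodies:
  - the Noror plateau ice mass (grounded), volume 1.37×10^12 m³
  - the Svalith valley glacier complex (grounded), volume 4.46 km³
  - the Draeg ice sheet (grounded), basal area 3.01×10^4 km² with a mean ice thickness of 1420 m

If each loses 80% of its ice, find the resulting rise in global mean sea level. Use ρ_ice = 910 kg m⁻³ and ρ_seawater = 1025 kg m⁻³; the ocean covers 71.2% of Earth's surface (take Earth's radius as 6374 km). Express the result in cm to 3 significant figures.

Noror: 0.8 × 1.37×10^12 m³ × (910/1025) = 9.730×10^11 m³ of water.
Svalith: 0.8 × 4.46 km³ × (910/1025) = 3.168 km³ of water.
Draeg: ice volume = 3.01×10^4 km² × 1420 m = 4.274×10^4 km³; 0.8 × 4.274×10^4 × (910/1025) = 3.036×10^4 km³ of water.
Total added water ≈ 3.133×10^13 m³ over 3.64×10^14 m² → Δh = 0.0862 m = 8.62 cm.

≈ 8.62 cm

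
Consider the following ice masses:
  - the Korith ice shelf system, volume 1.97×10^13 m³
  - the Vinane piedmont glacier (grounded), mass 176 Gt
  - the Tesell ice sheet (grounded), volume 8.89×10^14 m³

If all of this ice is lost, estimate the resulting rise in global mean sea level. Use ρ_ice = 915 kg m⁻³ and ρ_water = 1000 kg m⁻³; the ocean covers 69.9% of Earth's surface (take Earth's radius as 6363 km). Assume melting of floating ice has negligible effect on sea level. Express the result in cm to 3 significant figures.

The Korith ice shelf system is floating and already displaces its own weight of water, so its melt adds essentially nothing to sea level.
Vinane: 176 Gt = 1.760×10^14 kg; dividing by ρ_w = 1000 kg m⁻³ gives 1.760×10^11 m³ of water.
Tesell: 8.89×10^14 m³ × (915/1000) = 8.134×10^14 m³ of water.
Total added water ≈ 8.136×10^14 m³ over 3.56×10^14 m² → Δh = 2.29 m = 229 cm.

≈ 229 cm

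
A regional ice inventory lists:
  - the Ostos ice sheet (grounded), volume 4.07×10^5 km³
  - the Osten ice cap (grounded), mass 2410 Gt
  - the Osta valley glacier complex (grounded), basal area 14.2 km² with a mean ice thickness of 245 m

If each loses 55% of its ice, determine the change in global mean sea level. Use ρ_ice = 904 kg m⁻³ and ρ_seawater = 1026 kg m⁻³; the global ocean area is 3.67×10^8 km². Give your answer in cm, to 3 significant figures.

Ostos: 0.55 × 4.07×10^5 km³ × (904/1026) = 1.972×10^5 km³ of water.
Osten: 0.55 × 2410 Gt = 1.326×10^15 kg; dividing by ρ_w = 1026 kg m⁻³ gives 1.292×10^12 m³ of water.
Osta: ice volume = 14.2 km² × 245 m = 3.479 km³; 0.55 × 3.479 × (904/1026) = 1.686 km³ of water.
Total added water ≈ 1.985×10^14 m³ over 3.67×10^14 m² → Δh = 0.541 m = 54.1 cm.

≈ 54.1 cm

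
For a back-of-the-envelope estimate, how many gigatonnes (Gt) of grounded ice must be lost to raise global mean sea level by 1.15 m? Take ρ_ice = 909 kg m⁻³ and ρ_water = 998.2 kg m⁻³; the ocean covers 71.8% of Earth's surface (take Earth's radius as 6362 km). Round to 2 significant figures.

≈ 4.2×10^5 Gt

Required water volume = Δh × A = 1.15 m × 3.65×10^14 m² = 4.200×10^14 m³.
ρ_w = 998.2 kg m⁻³, so the mass of water = 4.200×10^14 m³ × 998.2 kg m⁻³ = 4.192×10^17 kg = 4.2×10^5 Gt (and the same mass of ice, by conservation).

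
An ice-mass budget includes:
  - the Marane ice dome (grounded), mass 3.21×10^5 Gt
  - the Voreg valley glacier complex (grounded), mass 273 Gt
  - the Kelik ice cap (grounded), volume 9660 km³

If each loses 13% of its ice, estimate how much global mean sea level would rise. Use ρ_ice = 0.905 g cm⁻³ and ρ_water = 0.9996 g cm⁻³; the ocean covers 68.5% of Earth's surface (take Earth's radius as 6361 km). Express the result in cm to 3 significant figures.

Marane: 0.13 × 3.21×10^5 Gt = 4.173×10^16 kg; dividing by ρ_w = 0.9996 g cm⁻³ = 999.6 kg m⁻³ gives 4.175×10^13 m³ of water.
Voreg: 0.13 × 273 Gt = 3.549×10^13 kg; dividing by ρ_w = 999.6 kg m⁻³ gives 3.550×10^10 m³ of water.
Kelik: 0.13 × 9660 km³ × (905/999.6) = 1137 km³ of water.
Total added water ≈ 4.292×10^13 m³ over 3.48×10^14 m² → Δh = 0.123 m = 12.3 cm.

≈ 12.3 cm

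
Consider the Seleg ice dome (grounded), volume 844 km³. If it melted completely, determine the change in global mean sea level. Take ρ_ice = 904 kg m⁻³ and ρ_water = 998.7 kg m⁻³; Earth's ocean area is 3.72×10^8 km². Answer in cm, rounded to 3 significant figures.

≈ 0.205 cm

Seleg: 844 km³ × (904/998.7) = 764.0 km³ of water.
Spread over 3.72×10^14 m² of ocean, Δh = 7.640×10^11 / 3.72×10^14 = 2.05×10^-3 m = 0.205 cm.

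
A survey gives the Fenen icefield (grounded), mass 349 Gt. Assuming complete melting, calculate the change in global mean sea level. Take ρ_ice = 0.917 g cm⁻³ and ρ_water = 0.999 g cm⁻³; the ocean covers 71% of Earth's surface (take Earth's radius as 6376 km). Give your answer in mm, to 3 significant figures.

Fenen: 349 Gt = 3.490×10^14 kg; dividing by ρ_w = 0.999 g cm⁻³ = 999 kg m⁻³ gives 3.493×10^11 m³ of water.
Spread over 3.63×10^14 m² of ocean, Δh = 3.493×10^11 / 3.63×10^14 = 9.63×10^-4 m = 0.963 mm.

≈ 0.963 mm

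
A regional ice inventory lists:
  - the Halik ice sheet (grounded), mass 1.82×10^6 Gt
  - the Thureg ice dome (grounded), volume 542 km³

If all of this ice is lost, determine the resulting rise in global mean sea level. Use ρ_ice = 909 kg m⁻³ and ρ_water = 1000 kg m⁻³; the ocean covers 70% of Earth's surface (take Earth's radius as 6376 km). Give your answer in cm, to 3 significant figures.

≈ 509 cm

Halik: 1.82×10^6 Gt = 1.820×10^18 kg; dividing by ρ_w = 1000 kg m⁻³ gives 1.820×10^15 m³ of water.
Thureg: 542 km³ × (909/1000) = 492.7 km³ of water.
Total added water ≈ 1.820×10^15 m³ over 3.58×10^14 m² → Δh = 5.09 m = 509 cm.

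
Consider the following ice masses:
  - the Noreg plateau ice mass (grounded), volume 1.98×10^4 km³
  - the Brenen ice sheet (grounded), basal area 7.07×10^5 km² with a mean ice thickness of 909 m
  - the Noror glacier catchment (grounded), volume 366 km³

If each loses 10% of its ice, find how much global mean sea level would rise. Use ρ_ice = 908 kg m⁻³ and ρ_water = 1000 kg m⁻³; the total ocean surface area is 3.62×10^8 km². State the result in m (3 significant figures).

Noreg: 0.1 × 1.98×10^4 km³ × (908/1000) = 1798 km³ of water.
Brenen: ice volume = 7.07×10^5 km² × 909 m = 6.427×10^5 km³; 0.1 × 6.427×10^5 × (908/1000) = 5.835×10^4 km³ of water.
Noror: 0.1 × 366 km³ × (908/1000) = 33.23 km³ of water.
Total added water ≈ 6.018×10^13 m³ over 3.62×10^14 m² → Δh = 0.166 m.

≈ 0.166 m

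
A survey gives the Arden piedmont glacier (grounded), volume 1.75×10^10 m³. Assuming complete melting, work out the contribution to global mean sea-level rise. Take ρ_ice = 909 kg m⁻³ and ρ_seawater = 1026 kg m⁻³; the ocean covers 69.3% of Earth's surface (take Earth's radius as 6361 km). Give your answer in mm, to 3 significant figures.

Arden: 1.75×10^10 m³ × (909/1026) = 1.550×10^10 m³ of water.
Spread over 3.52×10^14 m² of ocean, Δh = 1.550×10^10 / 3.52×10^14 = 4.40×10^-5 m = 0.0440 mm.

≈ 0.0440 mm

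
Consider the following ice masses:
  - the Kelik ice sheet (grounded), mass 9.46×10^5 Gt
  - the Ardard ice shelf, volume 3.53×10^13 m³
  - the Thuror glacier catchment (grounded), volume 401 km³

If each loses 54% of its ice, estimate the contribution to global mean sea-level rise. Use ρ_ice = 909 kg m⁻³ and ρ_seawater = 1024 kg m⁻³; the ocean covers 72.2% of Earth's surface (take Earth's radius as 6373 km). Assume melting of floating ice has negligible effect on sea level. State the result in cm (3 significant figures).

Kelik: 0.54 × 9.46×10^5 Gt = 5.108×10^17 kg; dividing by ρ_w = 1024 kg m⁻³ gives 4.989×10^14 m³ of water.
The Ardard ice shelf is floating and already displaces its own weight of water, so its melt adds essentially nothing to sea level.
Thuror: 0.54 × 401 km³ × (909/1024) = 192.2 km³ of water.
Total added water ≈ 4.991×10^14 m³ over 3.68×10^14 m² → Δh = 1.35 m = 135 cm.

≈ 135 cm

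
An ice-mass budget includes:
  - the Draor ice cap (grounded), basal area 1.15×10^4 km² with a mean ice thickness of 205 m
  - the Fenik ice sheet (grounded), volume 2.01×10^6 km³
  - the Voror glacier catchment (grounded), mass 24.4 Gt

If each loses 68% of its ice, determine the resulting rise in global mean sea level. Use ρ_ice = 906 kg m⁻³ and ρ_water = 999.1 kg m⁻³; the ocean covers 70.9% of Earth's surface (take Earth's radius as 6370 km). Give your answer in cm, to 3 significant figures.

Draor: ice volume = 1.15×10^4 km² × 205 m = 2358 km³; 0.68 × 2358 × (906/999.1) = 1454 km³ of water.
Fenik: 0.68 × 2.01×10^6 km³ × (906/999.1) = 1.239×10^6 km³ of water.
Voror: 0.68 × 24.4 Gt = 1.659×10^13 kg; dividing by ρ_w = 999.1 kg m⁻³ gives 1.661×10^10 m³ of water.
Total added water ≈ 1.241×10^15 m³ over 3.62×10^14 m² → Δh = 3.43 m = 343 cm.

≈ 343 cm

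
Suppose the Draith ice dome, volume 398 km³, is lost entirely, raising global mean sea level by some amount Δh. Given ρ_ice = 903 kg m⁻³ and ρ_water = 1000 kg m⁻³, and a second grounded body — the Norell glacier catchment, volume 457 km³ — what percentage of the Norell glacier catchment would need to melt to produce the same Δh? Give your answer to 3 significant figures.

≈ 87.1 %

Equal sea-level rise means equal mass of meltwater, i.e. equal mass of ice lost.
Ice mass of Draith: 3.594×10^14 kg; ice mass of Norell: 4.127×10^14 kg.
Fraction required = 3.594×10^14 / 4.127×10^14 = 0.871 → 87.1 %.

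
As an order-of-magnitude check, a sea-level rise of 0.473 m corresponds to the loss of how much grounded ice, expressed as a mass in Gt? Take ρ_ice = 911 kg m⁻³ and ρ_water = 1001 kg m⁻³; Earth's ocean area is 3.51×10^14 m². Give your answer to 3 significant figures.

Required water volume = Δh × A = 0.473 m × 3.51×10^14 m² = 1.660×10^14 m³.
ρ_w = 1001 kg m⁻³, so the mass of water = 1.660×10^14 m³ × 1001 kg m⁻³ = 1.662×10^17 kg = 1.66×10^5 Gt (and the same mass of ice, by conservation).

≈ 1.66×10^5 Gt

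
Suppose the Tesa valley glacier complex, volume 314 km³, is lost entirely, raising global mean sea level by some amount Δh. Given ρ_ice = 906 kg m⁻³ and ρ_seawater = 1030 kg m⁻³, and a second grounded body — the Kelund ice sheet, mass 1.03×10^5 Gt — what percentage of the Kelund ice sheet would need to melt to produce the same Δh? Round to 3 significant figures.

≈ 0.276 %

Equal sea-level rise means equal mass of meltwater, i.e. equal mass of ice lost.
Ice mass of Tesa: 2.845×10^14 kg; ice mass of Kelund: 1.030×10^17 kg.
Fraction required = 2.845×10^14 / 1.030×10^17 = 2.76×10^-3 → 0.276 %.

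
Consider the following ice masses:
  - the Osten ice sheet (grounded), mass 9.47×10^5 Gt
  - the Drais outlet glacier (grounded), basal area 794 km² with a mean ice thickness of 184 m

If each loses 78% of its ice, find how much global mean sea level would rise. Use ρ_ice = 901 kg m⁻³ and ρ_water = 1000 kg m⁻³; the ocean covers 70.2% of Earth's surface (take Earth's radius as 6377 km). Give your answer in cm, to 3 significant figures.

Osten: 0.78 × 9.47×10^5 Gt = 7.387×10^17 kg; dividing by ρ_w = 1000 kg m⁻³ gives 7.387×10^14 m³ of water.
Drais: ice volume = 794 km² × 184 m = 146.1 km³; 0.78 × 146.1 × (901/1000) = 102.7 km³ of water.
Total added water ≈ 7.388×10^14 m³ over 3.59×10^14 m² → Δh = 2.06 m = 206 cm.

≈ 206 cm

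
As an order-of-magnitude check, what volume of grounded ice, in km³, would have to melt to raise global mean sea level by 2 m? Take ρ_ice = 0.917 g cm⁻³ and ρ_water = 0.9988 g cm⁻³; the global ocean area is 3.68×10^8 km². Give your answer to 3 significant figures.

Required water volume = Δh × A = 2 m × 3.68×10^14 m² = 7.360×10^14 m³ = 7.360×10^5 km³.
Ice volume = water volume × ρ_w/ρ_ice = 7.360×10^5 × 998.8/917 = 8.02×10^5 km³.

≈ 8.02×10^5 km³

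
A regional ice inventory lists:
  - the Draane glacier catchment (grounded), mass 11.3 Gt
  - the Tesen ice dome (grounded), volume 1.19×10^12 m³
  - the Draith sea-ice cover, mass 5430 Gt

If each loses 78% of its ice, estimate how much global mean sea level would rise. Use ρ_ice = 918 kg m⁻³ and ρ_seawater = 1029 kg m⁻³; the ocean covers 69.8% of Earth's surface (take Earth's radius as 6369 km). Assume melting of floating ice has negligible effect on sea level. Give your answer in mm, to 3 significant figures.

Draane: 0.78 × 11.3 Gt = 8.814×10^12 kg; dividing by ρ_w = 1029 kg m⁻³ gives 8.566×10^9 m³ of water.
Tesen: 0.78 × 1.19×10^12 m³ × (918/1029) = 8.281×10^11 m³ of water.
The Draith sea-ice cover is floating and already displaces its own weight of water, so its melt adds essentially nothing to sea level.
Total added water ≈ 8.366×10^11 m³ over 3.56×10^14 m² → Δh = 2.35×10^-3 m = 2.35 mm.

≈ 2.35 mm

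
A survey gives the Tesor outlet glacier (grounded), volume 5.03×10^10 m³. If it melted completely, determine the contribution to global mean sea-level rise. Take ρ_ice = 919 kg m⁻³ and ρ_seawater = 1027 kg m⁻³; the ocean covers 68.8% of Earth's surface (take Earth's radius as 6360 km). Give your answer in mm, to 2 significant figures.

≈ 0.13 mm

Tesor: 5.03×10^10 m³ × (919/1027) = 4.501×10^10 m³ of water.
Spread over 3.50×10^14 m² of ocean, Δh = 4.501×10^10 / 3.50×10^14 = 1.29×10^-4 m = 0.13 mm.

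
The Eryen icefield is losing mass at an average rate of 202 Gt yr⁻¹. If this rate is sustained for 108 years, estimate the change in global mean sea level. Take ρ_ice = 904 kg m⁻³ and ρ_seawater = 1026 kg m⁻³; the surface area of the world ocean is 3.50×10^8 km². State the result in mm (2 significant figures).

≈ 61 mm

Total mass lost = 202 Gt/yr × 108 yr = 2.182×10^4 Gt = 2.182×10^16 kg.
ρ_w = 1026 kg m⁻³, so water volume = 2.182×10^16 / 1026 = 2.126×10^13 m³.
Δh = 2.126×10^13 / 3.50×10^14 = 0.0608 m = 61 mm.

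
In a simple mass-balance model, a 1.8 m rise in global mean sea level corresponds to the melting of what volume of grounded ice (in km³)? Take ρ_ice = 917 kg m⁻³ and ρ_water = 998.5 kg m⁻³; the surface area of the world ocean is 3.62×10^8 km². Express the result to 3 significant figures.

≈ 7.10×10^5 km³

Required water volume = Δh × A = 1.8 m × 3.62×10^14 m² = 6.516×10^14 m³ = 6.516×10^5 km³.
Ice volume = water volume × ρ_w/ρ_ice = 6.516×10^5 × 998.5/917 = 7.10×10^5 km³.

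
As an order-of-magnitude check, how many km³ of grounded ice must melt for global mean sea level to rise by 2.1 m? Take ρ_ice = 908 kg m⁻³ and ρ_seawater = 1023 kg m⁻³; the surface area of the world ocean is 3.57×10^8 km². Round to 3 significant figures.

≈ 8.45×10^5 km³

Required water volume = Δh × A = 2.1 m × 3.57×10^14 m² = 7.497×10^14 m³ = 7.497×10^5 km³.
Ice volume = water volume × ρ_w/ρ_ice = 7.497×10^5 × 1023/908 = 8.45×10^5 km³.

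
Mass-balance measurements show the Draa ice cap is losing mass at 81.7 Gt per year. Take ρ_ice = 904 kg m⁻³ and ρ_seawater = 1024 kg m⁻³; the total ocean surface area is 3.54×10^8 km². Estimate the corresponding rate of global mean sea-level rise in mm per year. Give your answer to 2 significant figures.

ρ_w = 1024 kg m⁻³. Annual water volume added = 81.7 Gt / ρ_w = 8.170×10^13 kg / 1024 kg m⁻³ = 7.979×10^10 m³.
Δh per year = 7.979×10^10 / 3.54×10^14 = 2.25×10^-4 m = 0.23 mm.

≈ 0.23 mm/yr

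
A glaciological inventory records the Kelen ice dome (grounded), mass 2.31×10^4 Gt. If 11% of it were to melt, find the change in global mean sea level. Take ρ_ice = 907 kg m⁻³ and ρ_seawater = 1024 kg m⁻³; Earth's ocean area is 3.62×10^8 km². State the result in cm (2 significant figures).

≈ 0.69 cm

Kelen: 0.11 × 2.31×10^4 Gt = 2.541×10^15 kg; dividing by ρ_w = 1024 kg m⁻³ gives 2.481×10^12 m³ of water.
Spread over 3.62×10^14 m² of ocean, Δh = 2.481×10^12 / 3.62×10^14 = 6.85×10^-3 m = 0.69 cm.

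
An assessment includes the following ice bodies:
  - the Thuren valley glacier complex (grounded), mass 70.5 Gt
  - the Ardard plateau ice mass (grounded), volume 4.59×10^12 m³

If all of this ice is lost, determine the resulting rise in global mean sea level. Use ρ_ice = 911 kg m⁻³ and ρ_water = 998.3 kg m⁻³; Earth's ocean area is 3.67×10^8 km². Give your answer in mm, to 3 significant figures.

≈ 11.6 mm

Thuren: 70.5 Gt = 7.050×10^13 kg; dividing by ρ_w = 998.3 kg m⁻³ gives 7.062×10^10 m³ of water.
Ardard: 4.59×10^12 m³ × (911/998.3) = 4.189×10^12 m³ of water.
Total added water ≈ 4.259×10^12 m³ over 3.67×10^14 m² → Δh = 0.0116 m = 11.6 mm.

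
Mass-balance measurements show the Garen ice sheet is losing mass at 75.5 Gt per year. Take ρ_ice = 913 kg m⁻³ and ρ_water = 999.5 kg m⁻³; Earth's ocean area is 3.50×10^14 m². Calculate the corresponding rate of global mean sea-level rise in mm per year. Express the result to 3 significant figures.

≈ 0.216 mm/yr

ρ_w = 999.5 kg m⁻³. Annual water volume added = 75.5 Gt / ρ_w = 7.550×10^13 kg / 999.5 kg m⁻³ = 7.554×10^10 m³.
Δh per year = 7.554×10^10 / 3.50×10^14 = 2.16×10^-4 m = 0.216 mm.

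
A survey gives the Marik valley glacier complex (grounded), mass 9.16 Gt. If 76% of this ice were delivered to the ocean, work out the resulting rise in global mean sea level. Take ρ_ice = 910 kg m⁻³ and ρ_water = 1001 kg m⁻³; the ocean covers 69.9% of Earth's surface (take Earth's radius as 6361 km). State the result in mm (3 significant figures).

≈ 0.0196 mm

Marik: 0.76 × 9.16 Gt = 6.962×10^12 kg; dividing by ρ_w = 1001 kg m⁻³ gives 6.955×10^9 m³ of water.
Spread over 3.55×10^14 m² of ocean, Δh = 6.955×10^9 / 3.55×10^14 = 1.96×10^-5 m = 0.0196 mm.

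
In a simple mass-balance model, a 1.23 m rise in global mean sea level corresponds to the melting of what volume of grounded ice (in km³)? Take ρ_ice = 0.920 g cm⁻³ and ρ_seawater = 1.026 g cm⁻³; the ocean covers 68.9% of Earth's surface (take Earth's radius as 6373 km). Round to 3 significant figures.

Required water volume = Δh × A = 1.23 m × 3.52×10^14 m² = 4.325×10^14 m³ = 4.325×10^5 km³.
Ice volume = water volume × ρ_w/ρ_ice = 4.325×10^5 × 1026/920 = 4.82×10^5 km³.

≈ 4.82×10^5 km³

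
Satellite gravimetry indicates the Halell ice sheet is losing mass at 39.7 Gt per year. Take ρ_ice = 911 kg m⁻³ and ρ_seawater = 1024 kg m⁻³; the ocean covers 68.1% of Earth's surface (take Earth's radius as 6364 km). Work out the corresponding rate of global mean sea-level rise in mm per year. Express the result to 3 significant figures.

≈ 0.112 mm/yr

ρ_w = 1024 kg m⁻³. Annual water volume added = 39.7 Gt / ρ_w = 3.970×10^13 kg / 1024 kg m⁻³ = 3.877×10^10 m³.
Δh per year = 3.877×10^10 / 3.47×10^14 = 1.12×10^-4 m = 0.112 mm.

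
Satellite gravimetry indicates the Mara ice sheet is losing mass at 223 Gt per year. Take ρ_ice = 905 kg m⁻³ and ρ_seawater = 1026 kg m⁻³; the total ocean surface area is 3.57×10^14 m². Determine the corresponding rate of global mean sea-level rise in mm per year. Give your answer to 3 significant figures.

ρ_w = 1026 kg m⁻³. Annual water volume added = 223 Gt / ρ_w = 2.230×10^14 kg / 1026 kg m⁻³ = 2.173×10^11 m³.
Δh per year = 2.173×10^11 / 3.57×10^14 = 6.09×10^-4 m = 0.609 mm.

≈ 0.609 mm/yr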